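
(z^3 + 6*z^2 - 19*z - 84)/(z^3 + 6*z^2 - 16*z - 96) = (z^2 + 10*z + 21)/(z^2 + 10*z + 24)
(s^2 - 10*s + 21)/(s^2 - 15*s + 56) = (s - 3)/(s - 8)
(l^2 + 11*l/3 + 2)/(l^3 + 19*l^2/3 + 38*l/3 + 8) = (3*l + 2)/(3*l^2 + 10*l + 8)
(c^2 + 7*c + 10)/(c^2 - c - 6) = (c + 5)/(c - 3)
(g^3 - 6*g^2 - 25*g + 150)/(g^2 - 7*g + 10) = (g^2 - g - 30)/(g - 2)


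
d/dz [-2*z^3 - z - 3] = -6*z^2 - 1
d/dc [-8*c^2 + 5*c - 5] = 5 - 16*c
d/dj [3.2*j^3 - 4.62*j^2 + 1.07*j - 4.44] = 9.6*j^2 - 9.24*j + 1.07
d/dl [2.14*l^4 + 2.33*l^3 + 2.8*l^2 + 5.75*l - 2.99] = 8.56*l^3 + 6.99*l^2 + 5.6*l + 5.75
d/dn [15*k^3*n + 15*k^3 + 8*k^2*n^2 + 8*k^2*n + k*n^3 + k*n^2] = k*(15*k^2 + 16*k*n + 8*k + 3*n^2 + 2*n)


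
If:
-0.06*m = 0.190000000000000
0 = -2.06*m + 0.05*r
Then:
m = -3.17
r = -130.47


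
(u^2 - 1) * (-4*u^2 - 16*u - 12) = -4*u^4 - 16*u^3 - 8*u^2 + 16*u + 12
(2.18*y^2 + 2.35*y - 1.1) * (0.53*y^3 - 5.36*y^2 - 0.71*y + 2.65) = 1.1554*y^5 - 10.4393*y^4 - 14.7268*y^3 + 10.0045*y^2 + 7.0085*y - 2.915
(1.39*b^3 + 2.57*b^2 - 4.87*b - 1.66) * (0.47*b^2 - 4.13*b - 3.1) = 0.6533*b^5 - 4.5328*b^4 - 17.212*b^3 + 11.3659*b^2 + 21.9528*b + 5.146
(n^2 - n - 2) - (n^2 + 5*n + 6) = -6*n - 8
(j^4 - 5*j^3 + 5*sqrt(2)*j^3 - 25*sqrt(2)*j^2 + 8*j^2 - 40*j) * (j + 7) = j^5 + 2*j^4 + 5*sqrt(2)*j^4 - 27*j^3 + 10*sqrt(2)*j^3 - 175*sqrt(2)*j^2 + 16*j^2 - 280*j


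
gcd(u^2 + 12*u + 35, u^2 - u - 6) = 1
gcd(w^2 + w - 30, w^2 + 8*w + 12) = w + 6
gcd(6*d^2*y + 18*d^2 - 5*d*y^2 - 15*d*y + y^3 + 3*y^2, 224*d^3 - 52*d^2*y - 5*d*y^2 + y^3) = 1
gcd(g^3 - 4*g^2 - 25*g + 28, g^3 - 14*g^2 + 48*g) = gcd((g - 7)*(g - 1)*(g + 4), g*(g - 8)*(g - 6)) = 1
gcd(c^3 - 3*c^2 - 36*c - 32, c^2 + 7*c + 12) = c + 4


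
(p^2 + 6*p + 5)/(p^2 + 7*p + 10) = (p + 1)/(p + 2)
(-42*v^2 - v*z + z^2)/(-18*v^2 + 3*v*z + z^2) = (-7*v + z)/(-3*v + z)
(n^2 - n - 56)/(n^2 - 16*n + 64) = (n + 7)/(n - 8)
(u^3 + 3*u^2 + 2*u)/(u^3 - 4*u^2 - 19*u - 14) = u/(u - 7)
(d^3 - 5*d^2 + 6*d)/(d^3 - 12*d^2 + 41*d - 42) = d/(d - 7)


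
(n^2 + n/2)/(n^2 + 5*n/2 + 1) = n/(n + 2)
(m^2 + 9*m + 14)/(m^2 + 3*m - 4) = (m^2 + 9*m + 14)/(m^2 + 3*m - 4)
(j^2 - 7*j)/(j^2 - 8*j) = (j - 7)/(j - 8)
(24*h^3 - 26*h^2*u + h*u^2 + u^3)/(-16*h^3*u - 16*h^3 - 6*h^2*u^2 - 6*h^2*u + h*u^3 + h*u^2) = (-24*h^3 + 26*h^2*u - h*u^2 - u^3)/(h*(16*h^2*u + 16*h^2 + 6*h*u^2 + 6*h*u - u^3 - u^2))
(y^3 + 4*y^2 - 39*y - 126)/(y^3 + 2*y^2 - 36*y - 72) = (y^2 + 10*y + 21)/(y^2 + 8*y + 12)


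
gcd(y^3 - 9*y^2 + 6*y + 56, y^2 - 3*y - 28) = y - 7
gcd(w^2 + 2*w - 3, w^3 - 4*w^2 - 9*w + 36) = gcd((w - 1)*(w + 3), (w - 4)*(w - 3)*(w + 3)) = w + 3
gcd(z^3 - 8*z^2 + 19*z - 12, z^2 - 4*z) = z - 4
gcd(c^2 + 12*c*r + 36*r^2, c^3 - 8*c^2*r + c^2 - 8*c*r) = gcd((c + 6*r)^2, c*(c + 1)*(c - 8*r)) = 1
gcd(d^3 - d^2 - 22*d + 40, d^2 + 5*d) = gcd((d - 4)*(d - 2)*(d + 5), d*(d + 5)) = d + 5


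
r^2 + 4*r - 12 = (r - 2)*(r + 6)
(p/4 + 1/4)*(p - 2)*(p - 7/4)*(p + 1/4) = p^4/4 - 5*p^3/8 - 15*p^2/64 + 55*p/64 + 7/32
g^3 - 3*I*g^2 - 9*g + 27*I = (g - 3)*(g + 3)*(g - 3*I)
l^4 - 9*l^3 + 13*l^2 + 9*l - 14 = (l - 7)*(l - 2)*(l - 1)*(l + 1)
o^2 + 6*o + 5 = (o + 1)*(o + 5)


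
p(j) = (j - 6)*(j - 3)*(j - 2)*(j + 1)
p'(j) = (j - 6)*(j - 3)*(j - 2) + (j - 6)*(j - 3)*(j + 1) + (j - 6)*(j - 2)*(j + 1) + (j - 3)*(j - 2)*(j + 1)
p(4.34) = -27.80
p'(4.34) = -21.08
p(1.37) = -11.27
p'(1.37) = 22.48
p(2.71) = 2.51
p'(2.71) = -5.21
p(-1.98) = 155.00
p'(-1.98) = -247.66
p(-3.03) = 555.99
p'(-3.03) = -538.20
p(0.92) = -21.91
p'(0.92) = 23.72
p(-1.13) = 11.98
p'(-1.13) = -100.58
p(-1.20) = 19.35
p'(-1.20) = -110.11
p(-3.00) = 540.00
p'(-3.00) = -528.00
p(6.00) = 0.00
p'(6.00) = 84.00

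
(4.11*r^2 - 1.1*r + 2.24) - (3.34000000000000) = 4.11*r^2 - 1.1*r - 1.1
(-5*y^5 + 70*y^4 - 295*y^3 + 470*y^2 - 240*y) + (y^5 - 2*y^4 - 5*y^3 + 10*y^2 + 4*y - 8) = -4*y^5 + 68*y^4 - 300*y^3 + 480*y^2 - 236*y - 8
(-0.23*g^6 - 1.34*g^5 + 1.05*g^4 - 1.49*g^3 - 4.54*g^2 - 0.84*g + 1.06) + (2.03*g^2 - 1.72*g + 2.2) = -0.23*g^6 - 1.34*g^5 + 1.05*g^4 - 1.49*g^3 - 2.51*g^2 - 2.56*g + 3.26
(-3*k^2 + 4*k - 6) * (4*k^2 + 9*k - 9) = -12*k^4 - 11*k^3 + 39*k^2 - 90*k + 54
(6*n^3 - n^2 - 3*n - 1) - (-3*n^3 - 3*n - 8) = 9*n^3 - n^2 + 7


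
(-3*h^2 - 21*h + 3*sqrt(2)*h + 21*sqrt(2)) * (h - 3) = -3*h^3 - 12*h^2 + 3*sqrt(2)*h^2 + 12*sqrt(2)*h + 63*h - 63*sqrt(2)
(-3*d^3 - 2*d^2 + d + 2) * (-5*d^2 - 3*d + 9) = 15*d^5 + 19*d^4 - 26*d^3 - 31*d^2 + 3*d + 18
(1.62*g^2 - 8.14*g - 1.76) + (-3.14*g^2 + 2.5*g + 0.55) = -1.52*g^2 - 5.64*g - 1.21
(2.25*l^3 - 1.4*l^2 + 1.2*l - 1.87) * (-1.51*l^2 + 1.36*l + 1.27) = -3.3975*l^5 + 5.174*l^4 - 0.8585*l^3 + 2.6777*l^2 - 1.0192*l - 2.3749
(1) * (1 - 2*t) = 1 - 2*t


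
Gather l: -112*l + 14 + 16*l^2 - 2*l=16*l^2 - 114*l + 14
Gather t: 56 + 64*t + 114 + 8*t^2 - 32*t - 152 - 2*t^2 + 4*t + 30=6*t^2 + 36*t + 48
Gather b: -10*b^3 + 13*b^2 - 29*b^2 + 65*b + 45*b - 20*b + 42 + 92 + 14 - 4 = -10*b^3 - 16*b^2 + 90*b + 144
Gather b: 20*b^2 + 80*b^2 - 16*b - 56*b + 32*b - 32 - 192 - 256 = 100*b^2 - 40*b - 480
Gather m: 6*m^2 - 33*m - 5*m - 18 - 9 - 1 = 6*m^2 - 38*m - 28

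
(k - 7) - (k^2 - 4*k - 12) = -k^2 + 5*k + 5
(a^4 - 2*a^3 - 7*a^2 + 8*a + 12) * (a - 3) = a^5 - 5*a^4 - a^3 + 29*a^2 - 12*a - 36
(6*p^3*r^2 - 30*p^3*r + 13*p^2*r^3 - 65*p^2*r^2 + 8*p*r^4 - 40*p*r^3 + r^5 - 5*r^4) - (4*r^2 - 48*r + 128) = 6*p^3*r^2 - 30*p^3*r + 13*p^2*r^3 - 65*p^2*r^2 + 8*p*r^4 - 40*p*r^3 + r^5 - 5*r^4 - 4*r^2 + 48*r - 128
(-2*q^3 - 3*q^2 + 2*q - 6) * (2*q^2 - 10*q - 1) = -4*q^5 + 14*q^4 + 36*q^3 - 29*q^2 + 58*q + 6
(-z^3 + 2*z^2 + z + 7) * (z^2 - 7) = -z^5 + 2*z^4 + 8*z^3 - 7*z^2 - 7*z - 49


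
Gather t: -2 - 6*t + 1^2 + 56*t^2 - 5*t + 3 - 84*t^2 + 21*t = -28*t^2 + 10*t + 2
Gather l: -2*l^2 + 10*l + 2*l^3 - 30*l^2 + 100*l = 2*l^3 - 32*l^2 + 110*l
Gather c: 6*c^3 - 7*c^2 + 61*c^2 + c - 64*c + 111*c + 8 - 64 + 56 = 6*c^3 + 54*c^2 + 48*c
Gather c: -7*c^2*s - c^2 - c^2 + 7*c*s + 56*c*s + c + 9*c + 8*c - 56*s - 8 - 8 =c^2*(-7*s - 2) + c*(63*s + 18) - 56*s - 16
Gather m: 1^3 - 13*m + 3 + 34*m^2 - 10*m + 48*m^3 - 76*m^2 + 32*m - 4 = 48*m^3 - 42*m^2 + 9*m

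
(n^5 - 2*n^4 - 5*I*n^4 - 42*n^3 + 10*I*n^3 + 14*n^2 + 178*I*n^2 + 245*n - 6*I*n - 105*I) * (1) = n^5 - 2*n^4 - 5*I*n^4 - 42*n^3 + 10*I*n^3 + 14*n^2 + 178*I*n^2 + 245*n - 6*I*n - 105*I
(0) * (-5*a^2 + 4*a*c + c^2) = 0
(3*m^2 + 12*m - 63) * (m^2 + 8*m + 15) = 3*m^4 + 36*m^3 + 78*m^2 - 324*m - 945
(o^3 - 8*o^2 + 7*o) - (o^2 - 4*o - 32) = o^3 - 9*o^2 + 11*o + 32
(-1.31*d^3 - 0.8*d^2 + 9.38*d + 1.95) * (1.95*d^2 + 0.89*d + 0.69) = -2.5545*d^5 - 2.7259*d^4 + 16.6751*d^3 + 11.5987*d^2 + 8.2077*d + 1.3455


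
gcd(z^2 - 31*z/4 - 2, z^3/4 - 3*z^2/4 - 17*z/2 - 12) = z - 8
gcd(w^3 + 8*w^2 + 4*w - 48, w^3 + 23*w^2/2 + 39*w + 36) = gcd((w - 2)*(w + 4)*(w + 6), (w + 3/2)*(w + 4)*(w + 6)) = w^2 + 10*w + 24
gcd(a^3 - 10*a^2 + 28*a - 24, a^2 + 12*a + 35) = 1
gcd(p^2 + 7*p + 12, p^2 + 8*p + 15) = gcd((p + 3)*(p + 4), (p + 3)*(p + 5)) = p + 3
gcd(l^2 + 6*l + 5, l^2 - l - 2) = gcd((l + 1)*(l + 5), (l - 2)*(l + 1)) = l + 1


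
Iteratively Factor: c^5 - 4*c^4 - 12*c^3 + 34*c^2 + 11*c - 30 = (c - 2)*(c^4 - 2*c^3 - 16*c^2 + 2*c + 15) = (c - 2)*(c + 3)*(c^3 - 5*c^2 - c + 5) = (c - 2)*(c - 1)*(c + 3)*(c^2 - 4*c - 5) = (c - 5)*(c - 2)*(c - 1)*(c + 3)*(c + 1)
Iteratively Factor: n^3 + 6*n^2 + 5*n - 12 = (n + 3)*(n^2 + 3*n - 4) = (n + 3)*(n + 4)*(n - 1)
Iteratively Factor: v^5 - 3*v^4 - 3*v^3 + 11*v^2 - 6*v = (v)*(v^4 - 3*v^3 - 3*v^2 + 11*v - 6) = v*(v - 1)*(v^3 - 2*v^2 - 5*v + 6) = v*(v - 3)*(v - 1)*(v^2 + v - 2) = v*(v - 3)*(v - 1)*(v + 2)*(v - 1)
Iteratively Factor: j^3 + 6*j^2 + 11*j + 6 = (j + 3)*(j^2 + 3*j + 2) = (j + 2)*(j + 3)*(j + 1)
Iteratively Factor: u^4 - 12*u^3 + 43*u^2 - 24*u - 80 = (u - 4)*(u^3 - 8*u^2 + 11*u + 20) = (u - 4)^2*(u^2 - 4*u - 5) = (u - 5)*(u - 4)^2*(u + 1)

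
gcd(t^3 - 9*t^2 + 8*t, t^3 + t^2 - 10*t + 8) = t - 1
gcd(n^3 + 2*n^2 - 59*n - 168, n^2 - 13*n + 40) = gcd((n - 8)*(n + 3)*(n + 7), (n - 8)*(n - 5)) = n - 8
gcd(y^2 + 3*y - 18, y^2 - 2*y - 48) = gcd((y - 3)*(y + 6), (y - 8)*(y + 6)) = y + 6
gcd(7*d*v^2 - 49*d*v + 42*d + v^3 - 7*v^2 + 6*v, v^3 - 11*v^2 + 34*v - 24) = v^2 - 7*v + 6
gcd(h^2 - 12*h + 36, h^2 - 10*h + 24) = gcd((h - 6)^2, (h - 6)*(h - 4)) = h - 6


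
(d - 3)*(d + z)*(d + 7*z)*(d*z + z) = d^4*z + 8*d^3*z^2 - 2*d^3*z + 7*d^2*z^3 - 16*d^2*z^2 - 3*d^2*z - 14*d*z^3 - 24*d*z^2 - 21*z^3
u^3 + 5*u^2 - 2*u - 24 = (u - 2)*(u + 3)*(u + 4)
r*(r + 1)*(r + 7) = r^3 + 8*r^2 + 7*r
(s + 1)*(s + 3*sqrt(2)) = s^2 + s + 3*sqrt(2)*s + 3*sqrt(2)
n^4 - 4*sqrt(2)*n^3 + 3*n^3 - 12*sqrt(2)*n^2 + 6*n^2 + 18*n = n*(n + 3)*(n - 3*sqrt(2))*(n - sqrt(2))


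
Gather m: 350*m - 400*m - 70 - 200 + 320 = 50 - 50*m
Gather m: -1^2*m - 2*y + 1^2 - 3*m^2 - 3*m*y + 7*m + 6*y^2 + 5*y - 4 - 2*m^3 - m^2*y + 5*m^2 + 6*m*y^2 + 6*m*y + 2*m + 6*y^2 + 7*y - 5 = -2*m^3 + m^2*(2 - y) + m*(6*y^2 + 3*y + 8) + 12*y^2 + 10*y - 8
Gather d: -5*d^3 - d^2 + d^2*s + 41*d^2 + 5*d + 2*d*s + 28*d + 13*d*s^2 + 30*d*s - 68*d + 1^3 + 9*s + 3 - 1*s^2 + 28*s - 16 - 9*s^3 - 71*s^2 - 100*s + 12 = -5*d^3 + d^2*(s + 40) + d*(13*s^2 + 32*s - 35) - 9*s^3 - 72*s^2 - 63*s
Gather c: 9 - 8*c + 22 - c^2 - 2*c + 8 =-c^2 - 10*c + 39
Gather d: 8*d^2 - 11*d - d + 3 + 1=8*d^2 - 12*d + 4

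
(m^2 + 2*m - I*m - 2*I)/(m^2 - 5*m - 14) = (m - I)/(m - 7)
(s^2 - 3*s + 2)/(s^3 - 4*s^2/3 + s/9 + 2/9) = 9*(s - 2)/(9*s^2 - 3*s - 2)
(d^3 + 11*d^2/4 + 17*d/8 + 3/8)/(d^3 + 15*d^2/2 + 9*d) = (4*d^2 + 5*d + 1)/(4*d*(d + 6))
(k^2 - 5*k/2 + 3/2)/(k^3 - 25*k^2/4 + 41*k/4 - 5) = 2*(2*k - 3)/(4*k^2 - 21*k + 20)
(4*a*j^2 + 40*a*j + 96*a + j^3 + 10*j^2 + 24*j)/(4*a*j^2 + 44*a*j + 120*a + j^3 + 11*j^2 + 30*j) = (j + 4)/(j + 5)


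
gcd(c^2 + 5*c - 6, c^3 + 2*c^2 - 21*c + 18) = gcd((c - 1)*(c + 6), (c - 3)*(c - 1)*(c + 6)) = c^2 + 5*c - 6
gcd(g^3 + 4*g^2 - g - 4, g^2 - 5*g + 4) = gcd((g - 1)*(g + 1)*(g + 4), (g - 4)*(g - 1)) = g - 1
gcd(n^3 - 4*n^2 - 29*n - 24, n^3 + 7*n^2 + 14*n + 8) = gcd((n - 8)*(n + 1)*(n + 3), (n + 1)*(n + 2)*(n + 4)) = n + 1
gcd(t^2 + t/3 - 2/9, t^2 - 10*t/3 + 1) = t - 1/3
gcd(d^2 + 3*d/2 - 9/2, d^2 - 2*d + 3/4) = d - 3/2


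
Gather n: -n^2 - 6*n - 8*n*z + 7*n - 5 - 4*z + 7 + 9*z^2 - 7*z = -n^2 + n*(1 - 8*z) + 9*z^2 - 11*z + 2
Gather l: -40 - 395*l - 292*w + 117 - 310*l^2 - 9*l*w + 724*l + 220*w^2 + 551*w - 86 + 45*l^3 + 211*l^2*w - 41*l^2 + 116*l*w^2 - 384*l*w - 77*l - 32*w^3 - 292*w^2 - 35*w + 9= 45*l^3 + l^2*(211*w - 351) + l*(116*w^2 - 393*w + 252) - 32*w^3 - 72*w^2 + 224*w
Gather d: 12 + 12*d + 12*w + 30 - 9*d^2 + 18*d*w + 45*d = -9*d^2 + d*(18*w + 57) + 12*w + 42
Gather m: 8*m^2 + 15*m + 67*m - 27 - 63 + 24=8*m^2 + 82*m - 66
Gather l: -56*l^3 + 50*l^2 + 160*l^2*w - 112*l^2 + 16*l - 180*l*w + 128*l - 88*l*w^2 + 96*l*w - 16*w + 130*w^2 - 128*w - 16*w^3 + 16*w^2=-56*l^3 + l^2*(160*w - 62) + l*(-88*w^2 - 84*w + 144) - 16*w^3 + 146*w^2 - 144*w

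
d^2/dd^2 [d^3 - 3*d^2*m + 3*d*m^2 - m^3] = 6*d - 6*m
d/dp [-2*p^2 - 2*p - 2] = -4*p - 2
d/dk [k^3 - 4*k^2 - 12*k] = 3*k^2 - 8*k - 12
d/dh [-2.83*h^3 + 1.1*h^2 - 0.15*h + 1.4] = -8.49*h^2 + 2.2*h - 0.15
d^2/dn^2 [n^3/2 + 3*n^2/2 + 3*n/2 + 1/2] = 3*n + 3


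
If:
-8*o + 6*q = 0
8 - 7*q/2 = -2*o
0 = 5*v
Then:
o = 3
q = 4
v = 0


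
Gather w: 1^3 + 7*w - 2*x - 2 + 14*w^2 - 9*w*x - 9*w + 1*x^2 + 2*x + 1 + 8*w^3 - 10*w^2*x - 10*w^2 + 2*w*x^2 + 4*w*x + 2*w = 8*w^3 + w^2*(4 - 10*x) + w*(2*x^2 - 5*x) + x^2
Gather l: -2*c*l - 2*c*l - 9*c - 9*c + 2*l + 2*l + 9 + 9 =-18*c + l*(4 - 4*c) + 18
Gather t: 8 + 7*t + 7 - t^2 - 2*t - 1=-t^2 + 5*t + 14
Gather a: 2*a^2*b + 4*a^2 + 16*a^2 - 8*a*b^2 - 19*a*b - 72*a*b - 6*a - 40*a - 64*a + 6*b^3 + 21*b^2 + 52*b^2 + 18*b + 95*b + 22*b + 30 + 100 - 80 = a^2*(2*b + 20) + a*(-8*b^2 - 91*b - 110) + 6*b^3 + 73*b^2 + 135*b + 50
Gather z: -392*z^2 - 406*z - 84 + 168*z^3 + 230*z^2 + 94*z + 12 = 168*z^3 - 162*z^2 - 312*z - 72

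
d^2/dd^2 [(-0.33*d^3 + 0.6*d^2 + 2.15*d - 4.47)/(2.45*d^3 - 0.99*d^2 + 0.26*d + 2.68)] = (5.60216999999999*d^6 + 78.69351*d^5 - 329.55489*d^4 + 118.305842*d^3 - 204.601566*d^2 + 203.008716*d - 18.701312)/(14.706125*d^9 - 17.827425*d^8 + 11.885685*d^7 + 43.506021*d^6 - 37.740702*d^5 + 17.922192*d^4 + 48.669224*d^3 - 20.788224*d^2 + 5.602272*d + 19.248832)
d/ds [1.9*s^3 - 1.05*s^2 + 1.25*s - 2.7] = 5.7*s^2 - 2.1*s + 1.25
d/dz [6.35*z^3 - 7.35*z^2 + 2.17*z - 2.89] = 19.05*z^2 - 14.7*z + 2.17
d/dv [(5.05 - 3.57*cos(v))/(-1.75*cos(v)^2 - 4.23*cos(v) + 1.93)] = (6.2475*cos(v)^2 - 17.675*cos(v) - 14.4714)*sin(v)/(3.0625*cos(v)^4 + 14.805*cos(v)^3 + 11.1379*cos(v)^2 - 16.3278*cos(v) + 3.7249)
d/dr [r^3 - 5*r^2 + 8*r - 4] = 3*r^2 - 10*r + 8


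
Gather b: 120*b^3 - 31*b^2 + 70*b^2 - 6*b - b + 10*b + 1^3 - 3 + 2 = 120*b^3 + 39*b^2 + 3*b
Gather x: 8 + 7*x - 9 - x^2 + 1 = -x^2 + 7*x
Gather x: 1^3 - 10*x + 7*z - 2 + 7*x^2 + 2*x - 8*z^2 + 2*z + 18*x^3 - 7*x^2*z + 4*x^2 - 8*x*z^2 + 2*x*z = 18*x^3 + x^2*(11 - 7*z) + x*(-8*z^2 + 2*z - 8) - 8*z^2 + 9*z - 1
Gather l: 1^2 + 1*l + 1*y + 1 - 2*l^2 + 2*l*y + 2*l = -2*l^2 + l*(2*y + 3) + y + 2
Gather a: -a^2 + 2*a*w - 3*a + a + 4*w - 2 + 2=-a^2 + a*(2*w - 2) + 4*w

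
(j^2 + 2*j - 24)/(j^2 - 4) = (j^2 + 2*j - 24)/(j^2 - 4)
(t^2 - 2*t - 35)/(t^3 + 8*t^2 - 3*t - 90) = (t - 7)/(t^2 + 3*t - 18)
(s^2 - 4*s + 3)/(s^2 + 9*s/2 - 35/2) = 2*(s^2 - 4*s + 3)/(2*s^2 + 9*s - 35)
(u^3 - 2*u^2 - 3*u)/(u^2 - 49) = u*(u^2 - 2*u - 3)/(u^2 - 49)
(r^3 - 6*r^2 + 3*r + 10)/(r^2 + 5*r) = (r^3 - 6*r^2 + 3*r + 10)/(r*(r + 5))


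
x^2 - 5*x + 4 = (x - 4)*(x - 1)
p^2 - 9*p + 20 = (p - 5)*(p - 4)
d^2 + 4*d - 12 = (d - 2)*(d + 6)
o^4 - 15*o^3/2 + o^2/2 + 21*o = o*(o - 7)*(o - 2)*(o + 3/2)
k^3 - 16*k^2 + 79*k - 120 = (k - 8)*(k - 5)*(k - 3)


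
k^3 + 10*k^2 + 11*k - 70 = (k - 2)*(k + 5)*(k + 7)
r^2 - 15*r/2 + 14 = (r - 4)*(r - 7/2)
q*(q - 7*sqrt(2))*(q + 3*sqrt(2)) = q^3 - 4*sqrt(2)*q^2 - 42*q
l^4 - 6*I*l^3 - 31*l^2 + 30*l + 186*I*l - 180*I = (l - 5)*(l - 1)*(l + 6)*(l - 6*I)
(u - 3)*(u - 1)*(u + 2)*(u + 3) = u^4 + u^3 - 11*u^2 - 9*u + 18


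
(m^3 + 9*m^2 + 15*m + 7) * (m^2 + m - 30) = m^5 + 10*m^4 - 6*m^3 - 248*m^2 - 443*m - 210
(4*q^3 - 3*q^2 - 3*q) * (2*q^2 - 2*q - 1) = 8*q^5 - 14*q^4 - 4*q^3 + 9*q^2 + 3*q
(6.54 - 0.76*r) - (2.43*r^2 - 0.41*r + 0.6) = -2.43*r^2 - 0.35*r + 5.94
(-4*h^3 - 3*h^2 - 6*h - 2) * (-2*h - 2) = 8*h^4 + 14*h^3 + 18*h^2 + 16*h + 4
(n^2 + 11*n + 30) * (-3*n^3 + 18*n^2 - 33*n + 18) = -3*n^5 - 15*n^4 + 75*n^3 + 195*n^2 - 792*n + 540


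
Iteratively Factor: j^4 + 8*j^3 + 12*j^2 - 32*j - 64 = (j + 4)*(j^3 + 4*j^2 - 4*j - 16) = (j + 4)^2*(j^2 - 4) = (j + 2)*(j + 4)^2*(j - 2)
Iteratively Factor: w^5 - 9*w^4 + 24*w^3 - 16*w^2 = (w)*(w^4 - 9*w^3 + 24*w^2 - 16*w) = w*(w - 4)*(w^3 - 5*w^2 + 4*w) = w*(w - 4)^2*(w^2 - w) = w^2*(w - 4)^2*(w - 1)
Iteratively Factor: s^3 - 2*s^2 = (s)*(s^2 - 2*s) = s^2*(s - 2)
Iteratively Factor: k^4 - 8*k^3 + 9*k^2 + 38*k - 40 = (k - 1)*(k^3 - 7*k^2 + 2*k + 40) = (k - 4)*(k - 1)*(k^2 - 3*k - 10) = (k - 5)*(k - 4)*(k - 1)*(k + 2)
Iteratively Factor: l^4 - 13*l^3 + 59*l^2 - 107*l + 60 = (l - 3)*(l^3 - 10*l^2 + 29*l - 20) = (l - 4)*(l - 3)*(l^2 - 6*l + 5) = (l - 4)*(l - 3)*(l - 1)*(l - 5)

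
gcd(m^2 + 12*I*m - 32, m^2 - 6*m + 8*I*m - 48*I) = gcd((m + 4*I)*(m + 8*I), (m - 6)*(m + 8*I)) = m + 8*I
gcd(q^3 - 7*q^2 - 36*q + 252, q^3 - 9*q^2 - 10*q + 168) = q^2 - 13*q + 42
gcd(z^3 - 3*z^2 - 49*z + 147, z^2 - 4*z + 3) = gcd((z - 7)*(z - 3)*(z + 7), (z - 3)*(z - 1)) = z - 3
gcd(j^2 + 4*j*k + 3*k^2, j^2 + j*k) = j + k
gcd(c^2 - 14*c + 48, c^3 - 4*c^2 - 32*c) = c - 8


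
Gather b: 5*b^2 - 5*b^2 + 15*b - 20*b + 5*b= 0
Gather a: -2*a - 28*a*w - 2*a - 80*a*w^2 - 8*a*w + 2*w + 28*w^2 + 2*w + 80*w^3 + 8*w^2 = a*(-80*w^2 - 36*w - 4) + 80*w^3 + 36*w^2 + 4*w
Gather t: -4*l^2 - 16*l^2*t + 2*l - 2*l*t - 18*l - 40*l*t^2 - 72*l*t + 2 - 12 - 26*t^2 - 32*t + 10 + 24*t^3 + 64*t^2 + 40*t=-4*l^2 - 16*l + 24*t^3 + t^2*(38 - 40*l) + t*(-16*l^2 - 74*l + 8)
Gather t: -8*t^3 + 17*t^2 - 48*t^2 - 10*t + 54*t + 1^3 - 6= -8*t^3 - 31*t^2 + 44*t - 5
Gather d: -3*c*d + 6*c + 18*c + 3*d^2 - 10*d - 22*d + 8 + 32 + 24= 24*c + 3*d^2 + d*(-3*c - 32) + 64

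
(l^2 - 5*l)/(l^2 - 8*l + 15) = l/(l - 3)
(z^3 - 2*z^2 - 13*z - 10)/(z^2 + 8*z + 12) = (z^2 - 4*z - 5)/(z + 6)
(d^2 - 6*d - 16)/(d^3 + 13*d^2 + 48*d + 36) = (d^2 - 6*d - 16)/(d^3 + 13*d^2 + 48*d + 36)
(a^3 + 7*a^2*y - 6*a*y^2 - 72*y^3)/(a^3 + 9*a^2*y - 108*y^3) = (a + 4*y)/(a + 6*y)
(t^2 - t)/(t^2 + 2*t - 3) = t/(t + 3)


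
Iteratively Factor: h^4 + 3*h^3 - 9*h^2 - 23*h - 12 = (h + 1)*(h^3 + 2*h^2 - 11*h - 12) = (h - 3)*(h + 1)*(h^2 + 5*h + 4) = (h - 3)*(h + 1)^2*(h + 4)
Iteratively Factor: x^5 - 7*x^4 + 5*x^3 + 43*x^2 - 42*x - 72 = (x - 4)*(x^4 - 3*x^3 - 7*x^2 + 15*x + 18) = (x - 4)*(x - 3)*(x^3 - 7*x - 6) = (x - 4)*(x - 3)*(x + 1)*(x^2 - x - 6) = (x - 4)*(x - 3)*(x + 1)*(x + 2)*(x - 3)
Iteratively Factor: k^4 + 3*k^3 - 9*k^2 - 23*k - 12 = (k + 1)*(k^3 + 2*k^2 - 11*k - 12) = (k + 1)*(k + 4)*(k^2 - 2*k - 3) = (k - 3)*(k + 1)*(k + 4)*(k + 1)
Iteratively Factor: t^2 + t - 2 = (t + 2)*(t - 1)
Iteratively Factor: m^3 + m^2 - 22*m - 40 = (m + 4)*(m^2 - 3*m - 10) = (m + 2)*(m + 4)*(m - 5)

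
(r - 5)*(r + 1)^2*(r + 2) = r^4 - r^3 - 15*r^2 - 23*r - 10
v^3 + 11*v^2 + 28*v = v*(v + 4)*(v + 7)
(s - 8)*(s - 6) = s^2 - 14*s + 48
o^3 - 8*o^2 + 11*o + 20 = (o - 5)*(o - 4)*(o + 1)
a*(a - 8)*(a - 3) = a^3 - 11*a^2 + 24*a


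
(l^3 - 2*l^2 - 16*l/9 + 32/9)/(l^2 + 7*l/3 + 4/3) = (3*l^2 - 10*l + 8)/(3*(l + 1))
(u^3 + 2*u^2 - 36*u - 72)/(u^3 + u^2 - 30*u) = (u^2 - 4*u - 12)/(u*(u - 5))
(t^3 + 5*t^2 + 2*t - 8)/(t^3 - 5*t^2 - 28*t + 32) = (t + 2)/(t - 8)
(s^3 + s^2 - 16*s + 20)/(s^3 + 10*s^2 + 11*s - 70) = (s - 2)/(s + 7)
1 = 1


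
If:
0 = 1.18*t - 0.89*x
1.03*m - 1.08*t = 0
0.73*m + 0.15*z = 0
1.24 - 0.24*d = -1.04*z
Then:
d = 4.33333333333333*z + 5.16666666666667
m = -0.205479452054795*z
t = -0.195966514459665*z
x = -0.25982077198023*z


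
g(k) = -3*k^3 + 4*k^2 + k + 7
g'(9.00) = -656.00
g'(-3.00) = -104.00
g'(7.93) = -501.52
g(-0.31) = 7.16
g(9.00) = -1847.00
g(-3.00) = 121.00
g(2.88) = -28.61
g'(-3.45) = -133.72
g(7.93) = -1229.56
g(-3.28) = 152.62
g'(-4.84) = -248.55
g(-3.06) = 127.35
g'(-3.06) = -107.75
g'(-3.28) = -122.07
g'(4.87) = -173.49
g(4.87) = -239.77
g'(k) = -9*k^2 + 8*k + 1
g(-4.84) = 436.00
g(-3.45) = 174.35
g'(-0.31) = -2.34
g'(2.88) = -50.61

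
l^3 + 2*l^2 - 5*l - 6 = (l - 2)*(l + 1)*(l + 3)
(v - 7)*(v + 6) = v^2 - v - 42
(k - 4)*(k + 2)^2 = k^3 - 12*k - 16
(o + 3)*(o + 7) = o^2 + 10*o + 21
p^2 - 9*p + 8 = (p - 8)*(p - 1)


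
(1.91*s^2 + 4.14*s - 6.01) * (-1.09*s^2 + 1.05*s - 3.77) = -2.0819*s^4 - 2.5071*s^3 + 3.6972*s^2 - 21.9183*s + 22.6577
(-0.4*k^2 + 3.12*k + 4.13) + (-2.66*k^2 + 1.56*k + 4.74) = -3.06*k^2 + 4.68*k + 8.87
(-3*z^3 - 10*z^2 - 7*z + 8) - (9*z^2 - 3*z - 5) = -3*z^3 - 19*z^2 - 4*z + 13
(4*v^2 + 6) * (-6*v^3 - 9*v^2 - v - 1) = -24*v^5 - 36*v^4 - 40*v^3 - 58*v^2 - 6*v - 6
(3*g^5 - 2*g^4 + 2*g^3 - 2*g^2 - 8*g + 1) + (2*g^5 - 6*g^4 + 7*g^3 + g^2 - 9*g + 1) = 5*g^5 - 8*g^4 + 9*g^3 - g^2 - 17*g + 2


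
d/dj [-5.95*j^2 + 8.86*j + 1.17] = 8.86 - 11.9*j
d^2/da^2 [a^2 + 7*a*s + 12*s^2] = 2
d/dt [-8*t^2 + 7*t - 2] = 7 - 16*t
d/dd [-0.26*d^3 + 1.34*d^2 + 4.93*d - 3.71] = -0.78*d^2 + 2.68*d + 4.93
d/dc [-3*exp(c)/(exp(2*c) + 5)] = 3*(exp(2*c) - 5)*exp(c)/(exp(2*c) + 5)^2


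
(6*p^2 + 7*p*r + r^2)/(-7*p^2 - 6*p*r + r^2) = (-6*p - r)/(7*p - r)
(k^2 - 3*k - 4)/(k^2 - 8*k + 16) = (k + 1)/(k - 4)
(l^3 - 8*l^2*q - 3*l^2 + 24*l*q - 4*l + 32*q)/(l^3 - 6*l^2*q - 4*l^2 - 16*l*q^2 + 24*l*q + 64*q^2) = (l + 1)/(l + 2*q)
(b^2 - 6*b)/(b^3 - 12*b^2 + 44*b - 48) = b/(b^2 - 6*b + 8)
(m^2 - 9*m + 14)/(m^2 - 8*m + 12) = (m - 7)/(m - 6)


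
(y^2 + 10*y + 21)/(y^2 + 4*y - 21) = (y + 3)/(y - 3)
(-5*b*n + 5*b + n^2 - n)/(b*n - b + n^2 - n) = (-5*b + n)/(b + n)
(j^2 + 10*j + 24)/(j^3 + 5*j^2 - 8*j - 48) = (j + 6)/(j^2 + j - 12)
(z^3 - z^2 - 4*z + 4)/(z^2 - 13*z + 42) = (z^3 - z^2 - 4*z + 4)/(z^2 - 13*z + 42)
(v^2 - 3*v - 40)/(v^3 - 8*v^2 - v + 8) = (v + 5)/(v^2 - 1)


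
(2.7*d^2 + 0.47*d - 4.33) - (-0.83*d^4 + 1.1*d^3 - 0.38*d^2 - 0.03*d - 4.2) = 0.83*d^4 - 1.1*d^3 + 3.08*d^2 + 0.5*d - 0.13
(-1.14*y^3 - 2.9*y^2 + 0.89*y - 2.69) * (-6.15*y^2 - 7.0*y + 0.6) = 7.011*y^5 + 25.815*y^4 + 14.1425*y^3 + 8.5735*y^2 + 19.364*y - 1.614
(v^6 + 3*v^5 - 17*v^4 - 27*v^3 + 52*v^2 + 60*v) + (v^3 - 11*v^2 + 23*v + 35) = v^6 + 3*v^5 - 17*v^4 - 26*v^3 + 41*v^2 + 83*v + 35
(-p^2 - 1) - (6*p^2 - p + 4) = -7*p^2 + p - 5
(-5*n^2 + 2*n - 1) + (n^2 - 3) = -4*n^2 + 2*n - 4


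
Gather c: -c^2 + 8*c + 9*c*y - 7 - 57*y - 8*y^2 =-c^2 + c*(9*y + 8) - 8*y^2 - 57*y - 7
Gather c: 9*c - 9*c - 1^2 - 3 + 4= 0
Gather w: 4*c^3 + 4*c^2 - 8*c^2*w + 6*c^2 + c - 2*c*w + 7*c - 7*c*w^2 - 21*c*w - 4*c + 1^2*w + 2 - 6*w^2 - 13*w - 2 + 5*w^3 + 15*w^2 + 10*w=4*c^3 + 10*c^2 + 4*c + 5*w^3 + w^2*(9 - 7*c) + w*(-8*c^2 - 23*c - 2)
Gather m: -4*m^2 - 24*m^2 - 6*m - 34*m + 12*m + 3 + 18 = -28*m^2 - 28*m + 21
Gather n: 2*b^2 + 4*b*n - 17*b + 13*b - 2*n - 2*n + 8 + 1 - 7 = 2*b^2 - 4*b + n*(4*b - 4) + 2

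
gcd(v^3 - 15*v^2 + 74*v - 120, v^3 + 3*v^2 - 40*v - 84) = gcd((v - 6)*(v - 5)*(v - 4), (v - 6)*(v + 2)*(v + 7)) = v - 6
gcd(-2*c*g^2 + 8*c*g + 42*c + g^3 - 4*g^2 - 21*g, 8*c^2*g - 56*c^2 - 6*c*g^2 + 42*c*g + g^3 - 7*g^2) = 2*c*g - 14*c - g^2 + 7*g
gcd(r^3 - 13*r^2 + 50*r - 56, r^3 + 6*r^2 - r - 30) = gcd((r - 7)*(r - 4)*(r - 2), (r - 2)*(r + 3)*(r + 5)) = r - 2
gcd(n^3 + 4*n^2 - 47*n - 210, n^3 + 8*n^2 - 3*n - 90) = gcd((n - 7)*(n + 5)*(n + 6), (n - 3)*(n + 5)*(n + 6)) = n^2 + 11*n + 30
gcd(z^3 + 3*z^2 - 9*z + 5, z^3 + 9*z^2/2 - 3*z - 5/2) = z^2 + 4*z - 5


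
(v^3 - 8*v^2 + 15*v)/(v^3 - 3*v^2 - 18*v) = (-v^2 + 8*v - 15)/(-v^2 + 3*v + 18)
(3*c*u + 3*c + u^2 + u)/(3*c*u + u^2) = (u + 1)/u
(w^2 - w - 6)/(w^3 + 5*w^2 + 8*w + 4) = (w - 3)/(w^2 + 3*w + 2)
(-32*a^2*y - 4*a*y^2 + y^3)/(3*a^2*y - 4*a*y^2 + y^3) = (-32*a^2 - 4*a*y + y^2)/(3*a^2 - 4*a*y + y^2)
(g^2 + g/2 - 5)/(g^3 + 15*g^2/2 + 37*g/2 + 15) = (g - 2)/(g^2 + 5*g + 6)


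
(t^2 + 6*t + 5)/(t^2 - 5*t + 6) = (t^2 + 6*t + 5)/(t^2 - 5*t + 6)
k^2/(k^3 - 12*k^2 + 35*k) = k/(k^2 - 12*k + 35)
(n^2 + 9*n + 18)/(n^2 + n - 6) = (n + 6)/(n - 2)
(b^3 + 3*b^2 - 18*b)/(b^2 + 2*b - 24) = b*(b - 3)/(b - 4)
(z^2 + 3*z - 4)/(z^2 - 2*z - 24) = (z - 1)/(z - 6)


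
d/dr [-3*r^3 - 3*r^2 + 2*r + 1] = -9*r^2 - 6*r + 2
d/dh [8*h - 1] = 8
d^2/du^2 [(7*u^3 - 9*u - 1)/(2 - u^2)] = 2*(-5*u^3 + 3*u^2 - 30*u + 2)/(u^6 - 6*u^4 + 12*u^2 - 8)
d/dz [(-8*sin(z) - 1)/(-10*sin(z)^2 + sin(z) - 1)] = (-80*sin(z)^2 - 20*sin(z) + 9)*cos(z)/(10*sin(z)^2 - sin(z) + 1)^2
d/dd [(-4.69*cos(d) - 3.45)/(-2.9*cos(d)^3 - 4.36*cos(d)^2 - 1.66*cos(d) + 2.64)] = (27.202*cos(d)^3 + 50.4634*cos(d)^2 + 30.084*cos(d) + 18.1086)*sin(d)/(8.41*cos(d)^6 + 25.288*cos(d)^5 + 28.6376*cos(d)^4 - 0.836799999999998*cos(d)^3 - 20.2652*cos(d)^2 - 8.7648*cos(d) + 6.9696)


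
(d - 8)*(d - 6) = d^2 - 14*d + 48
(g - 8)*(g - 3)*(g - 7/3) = g^3 - 40*g^2/3 + 149*g/3 - 56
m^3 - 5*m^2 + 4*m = m*(m - 4)*(m - 1)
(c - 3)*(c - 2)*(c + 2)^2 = c^4 - c^3 - 10*c^2 + 4*c + 24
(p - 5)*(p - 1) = p^2 - 6*p + 5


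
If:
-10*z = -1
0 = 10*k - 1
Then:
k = 1/10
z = 1/10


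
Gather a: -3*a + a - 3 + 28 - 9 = 16 - 2*a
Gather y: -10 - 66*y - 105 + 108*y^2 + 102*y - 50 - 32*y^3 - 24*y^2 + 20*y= -32*y^3 + 84*y^2 + 56*y - 165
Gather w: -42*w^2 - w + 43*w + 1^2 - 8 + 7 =-42*w^2 + 42*w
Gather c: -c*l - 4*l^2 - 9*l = -c*l - 4*l^2 - 9*l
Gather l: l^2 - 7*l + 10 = l^2 - 7*l + 10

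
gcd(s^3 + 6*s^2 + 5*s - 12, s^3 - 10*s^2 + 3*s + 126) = s + 3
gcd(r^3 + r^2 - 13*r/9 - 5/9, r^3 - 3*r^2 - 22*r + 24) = r - 1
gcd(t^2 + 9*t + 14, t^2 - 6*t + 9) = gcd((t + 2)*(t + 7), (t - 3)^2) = 1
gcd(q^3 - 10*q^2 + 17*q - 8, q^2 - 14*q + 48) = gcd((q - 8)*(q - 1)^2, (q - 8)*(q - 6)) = q - 8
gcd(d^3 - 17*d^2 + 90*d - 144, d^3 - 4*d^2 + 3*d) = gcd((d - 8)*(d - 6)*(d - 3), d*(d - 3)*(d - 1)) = d - 3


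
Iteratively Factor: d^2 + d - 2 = (d + 2)*(d - 1)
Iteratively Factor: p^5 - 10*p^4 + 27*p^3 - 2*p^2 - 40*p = (p + 1)*(p^4 - 11*p^3 + 38*p^2 - 40*p) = p*(p + 1)*(p^3 - 11*p^2 + 38*p - 40) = p*(p - 2)*(p + 1)*(p^2 - 9*p + 20) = p*(p - 5)*(p - 2)*(p + 1)*(p - 4)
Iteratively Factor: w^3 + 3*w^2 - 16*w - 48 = (w + 3)*(w^2 - 16) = (w + 3)*(w + 4)*(w - 4)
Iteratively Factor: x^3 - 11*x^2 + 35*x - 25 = (x - 5)*(x^2 - 6*x + 5) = (x - 5)^2*(x - 1)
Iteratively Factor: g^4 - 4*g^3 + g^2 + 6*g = (g + 1)*(g^3 - 5*g^2 + 6*g) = g*(g + 1)*(g^2 - 5*g + 6) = g*(g - 3)*(g + 1)*(g - 2)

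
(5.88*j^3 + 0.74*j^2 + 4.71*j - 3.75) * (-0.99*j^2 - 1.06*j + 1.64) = -5.8212*j^5 - 6.9654*j^4 + 4.1959*j^3 - 0.0665000000000004*j^2 + 11.6994*j - 6.15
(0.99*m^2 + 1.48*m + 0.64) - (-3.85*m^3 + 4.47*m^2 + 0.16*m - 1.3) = 3.85*m^3 - 3.48*m^2 + 1.32*m + 1.94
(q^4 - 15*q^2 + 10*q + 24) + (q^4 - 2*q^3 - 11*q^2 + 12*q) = 2*q^4 - 2*q^3 - 26*q^2 + 22*q + 24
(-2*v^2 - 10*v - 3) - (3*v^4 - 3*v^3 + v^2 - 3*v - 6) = -3*v^4 + 3*v^3 - 3*v^2 - 7*v + 3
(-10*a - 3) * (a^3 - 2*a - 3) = -10*a^4 - 3*a^3 + 20*a^2 + 36*a + 9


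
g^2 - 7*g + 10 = (g - 5)*(g - 2)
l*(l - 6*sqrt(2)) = l^2 - 6*sqrt(2)*l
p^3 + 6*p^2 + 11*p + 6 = (p + 1)*(p + 2)*(p + 3)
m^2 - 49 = (m - 7)*(m + 7)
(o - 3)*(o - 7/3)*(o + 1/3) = o^3 - 5*o^2 + 47*o/9 + 7/3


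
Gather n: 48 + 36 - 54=30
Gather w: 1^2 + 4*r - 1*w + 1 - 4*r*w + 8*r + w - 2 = -4*r*w + 12*r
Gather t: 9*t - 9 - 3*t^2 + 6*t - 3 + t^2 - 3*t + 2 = -2*t^2 + 12*t - 10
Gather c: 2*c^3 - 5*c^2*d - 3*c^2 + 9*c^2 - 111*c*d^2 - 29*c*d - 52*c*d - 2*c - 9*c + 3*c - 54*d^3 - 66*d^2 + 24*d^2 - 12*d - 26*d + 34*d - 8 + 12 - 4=2*c^3 + c^2*(6 - 5*d) + c*(-111*d^2 - 81*d - 8) - 54*d^3 - 42*d^2 - 4*d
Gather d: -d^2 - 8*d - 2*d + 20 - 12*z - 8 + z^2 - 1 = -d^2 - 10*d + z^2 - 12*z + 11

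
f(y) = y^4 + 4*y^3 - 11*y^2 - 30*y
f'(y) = 4*y^3 + 12*y^2 - 22*y - 30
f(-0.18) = 5.02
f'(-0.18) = -25.67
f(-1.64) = 9.20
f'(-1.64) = 20.71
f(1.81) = -55.89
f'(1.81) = -6.79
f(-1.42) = 13.03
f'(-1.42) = 13.98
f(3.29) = 41.84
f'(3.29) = 169.95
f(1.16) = -41.55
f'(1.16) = -33.13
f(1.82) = -55.95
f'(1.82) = -6.18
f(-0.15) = 4.24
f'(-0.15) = -26.44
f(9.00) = 8316.00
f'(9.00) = 3660.00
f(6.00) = 1584.00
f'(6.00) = 1134.00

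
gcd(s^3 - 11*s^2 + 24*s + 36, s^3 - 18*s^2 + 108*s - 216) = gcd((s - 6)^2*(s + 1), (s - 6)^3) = s^2 - 12*s + 36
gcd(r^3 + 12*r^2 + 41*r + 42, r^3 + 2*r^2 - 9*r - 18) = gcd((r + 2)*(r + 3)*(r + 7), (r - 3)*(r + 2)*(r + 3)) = r^2 + 5*r + 6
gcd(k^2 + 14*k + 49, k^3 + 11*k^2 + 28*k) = k + 7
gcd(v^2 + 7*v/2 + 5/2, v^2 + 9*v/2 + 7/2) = v + 1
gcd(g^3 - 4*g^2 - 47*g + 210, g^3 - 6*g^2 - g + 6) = g - 6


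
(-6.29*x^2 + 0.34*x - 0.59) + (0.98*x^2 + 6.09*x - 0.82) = -5.31*x^2 + 6.43*x - 1.41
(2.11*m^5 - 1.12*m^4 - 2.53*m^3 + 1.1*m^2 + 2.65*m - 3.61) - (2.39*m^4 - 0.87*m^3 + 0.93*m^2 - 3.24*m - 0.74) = 2.11*m^5 - 3.51*m^4 - 1.66*m^3 + 0.17*m^2 + 5.89*m - 2.87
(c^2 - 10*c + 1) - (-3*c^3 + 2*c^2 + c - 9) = 3*c^3 - c^2 - 11*c + 10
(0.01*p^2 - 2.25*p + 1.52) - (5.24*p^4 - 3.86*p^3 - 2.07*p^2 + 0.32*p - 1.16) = -5.24*p^4 + 3.86*p^3 + 2.08*p^2 - 2.57*p + 2.68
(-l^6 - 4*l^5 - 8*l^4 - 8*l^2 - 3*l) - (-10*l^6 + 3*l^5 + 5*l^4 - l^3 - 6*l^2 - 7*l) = 9*l^6 - 7*l^5 - 13*l^4 + l^3 - 2*l^2 + 4*l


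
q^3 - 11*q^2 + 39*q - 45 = (q - 5)*(q - 3)^2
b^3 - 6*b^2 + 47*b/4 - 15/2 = (b - 5/2)*(b - 2)*(b - 3/2)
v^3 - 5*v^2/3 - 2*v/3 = v*(v - 2)*(v + 1/3)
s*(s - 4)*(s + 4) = s^3 - 16*s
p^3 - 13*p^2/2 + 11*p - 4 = (p - 4)*(p - 2)*(p - 1/2)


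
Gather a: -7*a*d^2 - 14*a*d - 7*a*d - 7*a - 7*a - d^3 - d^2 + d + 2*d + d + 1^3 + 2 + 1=a*(-7*d^2 - 21*d - 14) - d^3 - d^2 + 4*d + 4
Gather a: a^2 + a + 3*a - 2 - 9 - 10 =a^2 + 4*a - 21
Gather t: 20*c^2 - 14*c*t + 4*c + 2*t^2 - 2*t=20*c^2 + 4*c + 2*t^2 + t*(-14*c - 2)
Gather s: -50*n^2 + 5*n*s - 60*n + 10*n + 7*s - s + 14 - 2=-50*n^2 - 50*n + s*(5*n + 6) + 12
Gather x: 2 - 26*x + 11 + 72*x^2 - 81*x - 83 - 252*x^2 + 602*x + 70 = -180*x^2 + 495*x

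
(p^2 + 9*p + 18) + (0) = p^2 + 9*p + 18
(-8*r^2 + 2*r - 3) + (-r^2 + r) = -9*r^2 + 3*r - 3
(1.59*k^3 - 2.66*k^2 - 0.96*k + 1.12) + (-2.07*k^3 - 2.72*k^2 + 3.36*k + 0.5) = -0.48*k^3 - 5.38*k^2 + 2.4*k + 1.62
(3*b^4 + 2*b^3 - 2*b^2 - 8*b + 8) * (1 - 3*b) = -9*b^5 - 3*b^4 + 8*b^3 + 22*b^2 - 32*b + 8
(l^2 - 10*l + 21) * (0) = 0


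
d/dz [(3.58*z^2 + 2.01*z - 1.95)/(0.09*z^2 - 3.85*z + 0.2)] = (-13.9639*z^2 + 1.783*z - 7.1055)/(0.0081*z^4 - 0.693*z^3 + 14.8585*z^2 - 1.54*z + 0.04)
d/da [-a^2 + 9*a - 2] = 9 - 2*a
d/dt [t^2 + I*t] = 2*t + I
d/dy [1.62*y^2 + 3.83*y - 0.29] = 3.24*y + 3.83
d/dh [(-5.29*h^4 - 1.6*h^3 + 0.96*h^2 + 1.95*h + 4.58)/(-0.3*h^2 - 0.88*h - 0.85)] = (3.174*h^5 + 14.4456*h^4 + 20.802*h^3 + 3.8202*h^2 + 1.116*h + 2.3729)/(0.09*h^4 + 0.528*h^3 + 1.2844*h^2 + 1.496*h + 0.7225)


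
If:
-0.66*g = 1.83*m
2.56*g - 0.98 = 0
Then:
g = 0.38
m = -0.14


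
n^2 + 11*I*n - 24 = (n + 3*I)*(n + 8*I)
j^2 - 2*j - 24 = (j - 6)*(j + 4)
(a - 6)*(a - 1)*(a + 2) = a^3 - 5*a^2 - 8*a + 12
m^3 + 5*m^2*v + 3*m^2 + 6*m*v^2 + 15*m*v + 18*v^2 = (m + 3)*(m + 2*v)*(m + 3*v)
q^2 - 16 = (q - 4)*(q + 4)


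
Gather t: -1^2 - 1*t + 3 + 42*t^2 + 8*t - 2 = 42*t^2 + 7*t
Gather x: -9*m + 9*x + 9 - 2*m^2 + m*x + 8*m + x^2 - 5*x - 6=-2*m^2 - m + x^2 + x*(m + 4) + 3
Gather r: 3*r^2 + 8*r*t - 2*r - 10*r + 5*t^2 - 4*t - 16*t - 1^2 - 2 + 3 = 3*r^2 + r*(8*t - 12) + 5*t^2 - 20*t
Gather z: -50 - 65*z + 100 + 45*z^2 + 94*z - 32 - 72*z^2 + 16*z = -27*z^2 + 45*z + 18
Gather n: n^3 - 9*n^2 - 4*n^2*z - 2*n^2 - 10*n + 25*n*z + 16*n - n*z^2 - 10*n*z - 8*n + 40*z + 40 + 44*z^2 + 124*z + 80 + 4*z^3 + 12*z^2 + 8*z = n^3 + n^2*(-4*z - 11) + n*(-z^2 + 15*z - 2) + 4*z^3 + 56*z^2 + 172*z + 120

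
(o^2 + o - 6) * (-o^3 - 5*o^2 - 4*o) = -o^5 - 6*o^4 - 3*o^3 + 26*o^2 + 24*o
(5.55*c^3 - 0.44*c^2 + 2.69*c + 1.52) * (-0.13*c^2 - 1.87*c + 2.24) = -0.7215*c^5 - 10.3213*c^4 + 12.9051*c^3 - 6.2135*c^2 + 3.1832*c + 3.4048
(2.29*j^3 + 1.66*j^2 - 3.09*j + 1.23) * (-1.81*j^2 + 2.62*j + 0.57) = -4.1449*j^5 + 2.9952*j^4 + 11.2474*j^3 - 9.3759*j^2 + 1.4613*j + 0.7011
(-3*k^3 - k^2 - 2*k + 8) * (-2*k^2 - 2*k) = 6*k^5 + 8*k^4 + 6*k^3 - 12*k^2 - 16*k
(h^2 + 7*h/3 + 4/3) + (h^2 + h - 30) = 2*h^2 + 10*h/3 - 86/3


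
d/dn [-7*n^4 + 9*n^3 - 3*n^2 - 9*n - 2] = -28*n^3 + 27*n^2 - 6*n - 9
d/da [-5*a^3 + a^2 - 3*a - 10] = -15*a^2 + 2*a - 3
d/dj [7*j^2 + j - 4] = 14*j + 1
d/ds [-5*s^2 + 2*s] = 2 - 10*s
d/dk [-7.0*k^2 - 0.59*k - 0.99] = -14.0*k - 0.59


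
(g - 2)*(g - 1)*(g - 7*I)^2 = g^4 - 3*g^3 - 14*I*g^3 - 47*g^2 + 42*I*g^2 + 147*g - 28*I*g - 98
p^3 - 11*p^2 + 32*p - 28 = (p - 7)*(p - 2)^2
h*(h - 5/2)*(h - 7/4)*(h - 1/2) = h^4 - 19*h^3/4 + 13*h^2/2 - 35*h/16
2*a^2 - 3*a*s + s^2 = (-2*a + s)*(-a + s)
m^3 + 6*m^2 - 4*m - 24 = (m - 2)*(m + 2)*(m + 6)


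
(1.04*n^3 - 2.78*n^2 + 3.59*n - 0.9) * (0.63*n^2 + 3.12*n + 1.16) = 0.6552*n^5 + 1.4934*n^4 - 5.2055*n^3 + 7.409*n^2 + 1.3564*n - 1.044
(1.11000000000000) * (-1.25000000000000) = -1.38750000000000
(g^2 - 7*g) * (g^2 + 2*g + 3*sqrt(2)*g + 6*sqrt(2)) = g^4 - 5*g^3 + 3*sqrt(2)*g^3 - 15*sqrt(2)*g^2 - 14*g^2 - 42*sqrt(2)*g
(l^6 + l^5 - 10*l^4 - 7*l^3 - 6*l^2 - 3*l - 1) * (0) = 0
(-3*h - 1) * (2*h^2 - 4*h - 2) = -6*h^3 + 10*h^2 + 10*h + 2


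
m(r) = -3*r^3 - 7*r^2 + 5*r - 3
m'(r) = -9*r^2 - 14*r + 5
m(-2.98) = -0.67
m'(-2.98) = -33.20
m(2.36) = -69.62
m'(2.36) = -78.17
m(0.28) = -2.21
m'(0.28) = 0.37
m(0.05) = -2.77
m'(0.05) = 4.28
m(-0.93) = -11.29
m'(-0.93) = 10.24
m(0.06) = -2.73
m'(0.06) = 4.13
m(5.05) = -542.63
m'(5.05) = -295.22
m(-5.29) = 218.77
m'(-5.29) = -172.80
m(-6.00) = 363.00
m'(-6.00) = -235.00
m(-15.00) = 8472.00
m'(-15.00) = -1810.00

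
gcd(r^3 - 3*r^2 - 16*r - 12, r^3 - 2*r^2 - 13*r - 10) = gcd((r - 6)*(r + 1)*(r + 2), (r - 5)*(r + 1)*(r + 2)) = r^2 + 3*r + 2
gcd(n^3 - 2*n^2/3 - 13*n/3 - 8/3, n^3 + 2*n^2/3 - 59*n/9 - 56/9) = n^2 - 5*n/3 - 8/3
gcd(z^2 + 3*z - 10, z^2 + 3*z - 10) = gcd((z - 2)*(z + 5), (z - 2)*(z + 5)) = z^2 + 3*z - 10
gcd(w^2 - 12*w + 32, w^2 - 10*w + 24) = w - 4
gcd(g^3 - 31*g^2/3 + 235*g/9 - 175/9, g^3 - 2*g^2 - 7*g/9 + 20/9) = g - 5/3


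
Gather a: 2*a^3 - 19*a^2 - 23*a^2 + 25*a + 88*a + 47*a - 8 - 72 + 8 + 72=2*a^3 - 42*a^2 + 160*a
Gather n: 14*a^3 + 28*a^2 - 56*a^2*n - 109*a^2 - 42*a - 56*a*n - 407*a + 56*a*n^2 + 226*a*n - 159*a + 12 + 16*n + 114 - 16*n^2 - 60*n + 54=14*a^3 - 81*a^2 - 608*a + n^2*(56*a - 16) + n*(-56*a^2 + 170*a - 44) + 180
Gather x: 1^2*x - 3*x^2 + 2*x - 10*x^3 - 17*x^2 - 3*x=-10*x^3 - 20*x^2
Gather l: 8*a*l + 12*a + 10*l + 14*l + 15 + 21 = 12*a + l*(8*a + 24) + 36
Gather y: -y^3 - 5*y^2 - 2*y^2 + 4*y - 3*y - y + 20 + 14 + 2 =-y^3 - 7*y^2 + 36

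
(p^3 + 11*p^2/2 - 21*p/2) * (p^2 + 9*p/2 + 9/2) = p^5 + 10*p^4 + 75*p^3/4 - 45*p^2/2 - 189*p/4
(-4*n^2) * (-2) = 8*n^2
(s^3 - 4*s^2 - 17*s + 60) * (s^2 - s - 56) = s^5 - 5*s^4 - 69*s^3 + 301*s^2 + 892*s - 3360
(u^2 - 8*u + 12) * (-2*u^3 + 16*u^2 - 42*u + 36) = -2*u^5 + 32*u^4 - 194*u^3 + 564*u^2 - 792*u + 432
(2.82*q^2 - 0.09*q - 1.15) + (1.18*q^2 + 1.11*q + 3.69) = 4.0*q^2 + 1.02*q + 2.54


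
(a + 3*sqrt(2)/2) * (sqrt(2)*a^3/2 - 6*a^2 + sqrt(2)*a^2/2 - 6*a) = sqrt(2)*a^4/2 - 9*a^3/2 + sqrt(2)*a^3/2 - 9*sqrt(2)*a^2 - 9*a^2/2 - 9*sqrt(2)*a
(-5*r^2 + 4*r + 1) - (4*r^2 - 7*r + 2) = -9*r^2 + 11*r - 1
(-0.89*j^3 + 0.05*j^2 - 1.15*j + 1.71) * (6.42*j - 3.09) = -5.7138*j^4 + 3.0711*j^3 - 7.5375*j^2 + 14.5317*j - 5.2839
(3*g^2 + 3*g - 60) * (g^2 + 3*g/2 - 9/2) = 3*g^4 + 15*g^3/2 - 69*g^2 - 207*g/2 + 270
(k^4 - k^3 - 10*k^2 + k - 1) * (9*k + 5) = 9*k^5 - 4*k^4 - 95*k^3 - 41*k^2 - 4*k - 5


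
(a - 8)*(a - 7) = a^2 - 15*a + 56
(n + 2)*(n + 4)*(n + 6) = n^3 + 12*n^2 + 44*n + 48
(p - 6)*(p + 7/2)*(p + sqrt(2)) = p^3 - 5*p^2/2 + sqrt(2)*p^2 - 21*p - 5*sqrt(2)*p/2 - 21*sqrt(2)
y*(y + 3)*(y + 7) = y^3 + 10*y^2 + 21*y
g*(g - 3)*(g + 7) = g^3 + 4*g^2 - 21*g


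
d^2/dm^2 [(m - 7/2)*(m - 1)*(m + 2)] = 6*m - 5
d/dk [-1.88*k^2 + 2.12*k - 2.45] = 2.12 - 3.76*k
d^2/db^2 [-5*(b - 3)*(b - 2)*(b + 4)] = 10 - 30*b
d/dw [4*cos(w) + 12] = -4*sin(w)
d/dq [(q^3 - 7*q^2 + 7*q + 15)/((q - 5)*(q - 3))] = 1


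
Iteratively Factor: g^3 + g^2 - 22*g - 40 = (g + 2)*(g^2 - g - 20) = (g - 5)*(g + 2)*(g + 4)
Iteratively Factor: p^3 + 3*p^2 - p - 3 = (p + 1)*(p^2 + 2*p - 3) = (p + 1)*(p + 3)*(p - 1)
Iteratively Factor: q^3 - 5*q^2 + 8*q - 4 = (q - 1)*(q^2 - 4*q + 4) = (q - 2)*(q - 1)*(q - 2)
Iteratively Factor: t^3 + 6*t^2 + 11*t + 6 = (t + 1)*(t^2 + 5*t + 6) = (t + 1)*(t + 2)*(t + 3)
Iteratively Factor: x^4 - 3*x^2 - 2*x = (x + 1)*(x^3 - x^2 - 2*x) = x*(x + 1)*(x^2 - x - 2) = x*(x + 1)^2*(x - 2)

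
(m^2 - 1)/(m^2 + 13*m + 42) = (m^2 - 1)/(m^2 + 13*m + 42)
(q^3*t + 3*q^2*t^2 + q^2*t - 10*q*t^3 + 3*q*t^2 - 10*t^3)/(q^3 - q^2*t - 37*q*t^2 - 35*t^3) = t*(q^2 - 2*q*t + q - 2*t)/(q^2 - 6*q*t - 7*t^2)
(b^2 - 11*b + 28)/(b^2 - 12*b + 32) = (b - 7)/(b - 8)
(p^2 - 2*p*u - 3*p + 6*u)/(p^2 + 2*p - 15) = (p - 2*u)/(p + 5)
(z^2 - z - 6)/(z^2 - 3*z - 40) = (-z^2 + z + 6)/(-z^2 + 3*z + 40)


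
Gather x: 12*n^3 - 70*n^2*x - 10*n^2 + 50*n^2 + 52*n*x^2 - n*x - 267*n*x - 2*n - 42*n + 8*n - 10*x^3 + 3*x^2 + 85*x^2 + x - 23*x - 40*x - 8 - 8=12*n^3 + 40*n^2 - 36*n - 10*x^3 + x^2*(52*n + 88) + x*(-70*n^2 - 268*n - 62) - 16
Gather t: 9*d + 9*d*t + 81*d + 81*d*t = 90*d*t + 90*d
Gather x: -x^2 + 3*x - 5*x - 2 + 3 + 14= -x^2 - 2*x + 15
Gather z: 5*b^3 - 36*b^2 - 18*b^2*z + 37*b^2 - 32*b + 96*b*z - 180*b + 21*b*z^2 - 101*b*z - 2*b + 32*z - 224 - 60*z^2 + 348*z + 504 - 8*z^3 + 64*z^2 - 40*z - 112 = 5*b^3 + b^2 - 214*b - 8*z^3 + z^2*(21*b + 4) + z*(-18*b^2 - 5*b + 340) + 168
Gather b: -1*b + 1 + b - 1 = 0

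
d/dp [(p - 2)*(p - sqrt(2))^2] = (p - sqrt(2))*(3*p - 4 - sqrt(2))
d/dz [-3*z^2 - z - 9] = -6*z - 1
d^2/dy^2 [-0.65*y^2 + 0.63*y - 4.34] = -1.30000000000000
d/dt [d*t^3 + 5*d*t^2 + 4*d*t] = d*(3*t^2 + 10*t + 4)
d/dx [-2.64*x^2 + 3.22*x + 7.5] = 3.22 - 5.28*x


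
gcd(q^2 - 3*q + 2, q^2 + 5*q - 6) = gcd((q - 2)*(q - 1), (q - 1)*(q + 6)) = q - 1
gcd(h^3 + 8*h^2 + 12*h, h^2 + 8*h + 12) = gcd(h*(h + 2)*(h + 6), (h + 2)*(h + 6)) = h^2 + 8*h + 12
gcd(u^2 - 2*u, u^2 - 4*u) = u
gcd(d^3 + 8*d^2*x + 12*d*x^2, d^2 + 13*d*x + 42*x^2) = d + 6*x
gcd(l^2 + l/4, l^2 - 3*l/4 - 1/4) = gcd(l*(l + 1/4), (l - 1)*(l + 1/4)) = l + 1/4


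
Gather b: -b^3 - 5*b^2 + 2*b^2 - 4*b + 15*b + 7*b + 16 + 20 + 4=-b^3 - 3*b^2 + 18*b + 40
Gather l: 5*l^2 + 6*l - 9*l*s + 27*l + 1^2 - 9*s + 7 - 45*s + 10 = 5*l^2 + l*(33 - 9*s) - 54*s + 18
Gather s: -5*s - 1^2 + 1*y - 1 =-5*s + y - 2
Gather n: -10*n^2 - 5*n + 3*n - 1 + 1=-10*n^2 - 2*n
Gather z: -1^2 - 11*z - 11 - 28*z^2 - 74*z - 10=-28*z^2 - 85*z - 22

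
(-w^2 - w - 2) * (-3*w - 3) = 3*w^3 + 6*w^2 + 9*w + 6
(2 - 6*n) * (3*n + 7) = -18*n^2 - 36*n + 14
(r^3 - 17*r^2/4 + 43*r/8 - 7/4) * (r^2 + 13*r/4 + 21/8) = r^5 - r^4 - 93*r^3/16 + 73*r^2/16 + 539*r/64 - 147/32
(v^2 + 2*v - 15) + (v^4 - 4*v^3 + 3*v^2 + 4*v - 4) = v^4 - 4*v^3 + 4*v^2 + 6*v - 19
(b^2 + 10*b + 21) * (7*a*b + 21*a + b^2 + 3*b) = 7*a*b^3 + 91*a*b^2 + 357*a*b + 441*a + b^4 + 13*b^3 + 51*b^2 + 63*b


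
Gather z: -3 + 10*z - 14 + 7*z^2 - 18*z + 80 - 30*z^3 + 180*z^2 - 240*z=-30*z^3 + 187*z^2 - 248*z + 63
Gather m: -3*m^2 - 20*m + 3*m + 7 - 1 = -3*m^2 - 17*m + 6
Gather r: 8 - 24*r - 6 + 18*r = 2 - 6*r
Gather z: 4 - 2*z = 4 - 2*z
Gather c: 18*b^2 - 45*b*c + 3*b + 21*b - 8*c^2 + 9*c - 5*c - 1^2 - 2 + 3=18*b^2 + 24*b - 8*c^2 + c*(4 - 45*b)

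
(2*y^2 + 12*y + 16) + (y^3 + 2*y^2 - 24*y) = y^3 + 4*y^2 - 12*y + 16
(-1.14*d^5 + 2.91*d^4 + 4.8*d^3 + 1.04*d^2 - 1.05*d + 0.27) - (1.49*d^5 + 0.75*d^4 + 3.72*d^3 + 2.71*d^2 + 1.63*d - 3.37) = -2.63*d^5 + 2.16*d^4 + 1.08*d^3 - 1.67*d^2 - 2.68*d + 3.64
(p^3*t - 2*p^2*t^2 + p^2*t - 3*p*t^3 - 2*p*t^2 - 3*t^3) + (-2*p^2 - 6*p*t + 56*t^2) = p^3*t - 2*p^2*t^2 + p^2*t - 2*p^2 - 3*p*t^3 - 2*p*t^2 - 6*p*t - 3*t^3 + 56*t^2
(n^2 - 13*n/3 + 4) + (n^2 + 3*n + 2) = 2*n^2 - 4*n/3 + 6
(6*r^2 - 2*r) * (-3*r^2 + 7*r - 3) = -18*r^4 + 48*r^3 - 32*r^2 + 6*r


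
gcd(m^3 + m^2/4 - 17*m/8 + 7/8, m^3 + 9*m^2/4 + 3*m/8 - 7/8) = m^2 + 5*m/4 - 7/8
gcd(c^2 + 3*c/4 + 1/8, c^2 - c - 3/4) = c + 1/2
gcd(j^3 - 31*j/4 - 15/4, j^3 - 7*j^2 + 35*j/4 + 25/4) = j + 1/2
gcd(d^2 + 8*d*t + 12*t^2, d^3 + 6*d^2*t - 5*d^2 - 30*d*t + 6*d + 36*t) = d + 6*t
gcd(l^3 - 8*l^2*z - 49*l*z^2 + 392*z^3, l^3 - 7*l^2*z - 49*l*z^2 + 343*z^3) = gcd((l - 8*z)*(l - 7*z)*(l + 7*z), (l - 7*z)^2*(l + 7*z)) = -l^2 + 49*z^2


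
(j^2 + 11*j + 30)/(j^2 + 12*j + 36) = (j + 5)/(j + 6)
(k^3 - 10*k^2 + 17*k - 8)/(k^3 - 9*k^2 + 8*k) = (k - 1)/k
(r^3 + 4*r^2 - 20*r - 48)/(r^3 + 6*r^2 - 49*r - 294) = (r^2 - 2*r - 8)/(r^2 - 49)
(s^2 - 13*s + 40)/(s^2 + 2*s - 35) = (s - 8)/(s + 7)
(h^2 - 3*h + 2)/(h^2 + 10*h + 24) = (h^2 - 3*h + 2)/(h^2 + 10*h + 24)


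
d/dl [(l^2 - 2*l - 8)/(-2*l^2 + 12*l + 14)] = (2*l^2 - l + 17)/(l^4 - 12*l^3 + 22*l^2 + 84*l + 49)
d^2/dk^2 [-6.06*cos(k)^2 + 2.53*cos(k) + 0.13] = -2.53*cos(k) + 12.12*cos(2*k)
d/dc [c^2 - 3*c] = 2*c - 3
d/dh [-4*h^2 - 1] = -8*h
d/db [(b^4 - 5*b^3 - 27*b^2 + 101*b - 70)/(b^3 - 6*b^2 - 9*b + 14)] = (b^2 + 4*b + 16)/(b^2 + 4*b + 4)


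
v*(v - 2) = v^2 - 2*v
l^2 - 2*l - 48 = (l - 8)*(l + 6)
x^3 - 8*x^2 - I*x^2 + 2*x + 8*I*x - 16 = (x - 8)*(x - 2*I)*(x + I)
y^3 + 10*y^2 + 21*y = y*(y + 3)*(y + 7)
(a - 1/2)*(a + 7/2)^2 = a^3 + 13*a^2/2 + 35*a/4 - 49/8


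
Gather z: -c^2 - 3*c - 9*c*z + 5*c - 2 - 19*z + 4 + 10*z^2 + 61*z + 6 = -c^2 + 2*c + 10*z^2 + z*(42 - 9*c) + 8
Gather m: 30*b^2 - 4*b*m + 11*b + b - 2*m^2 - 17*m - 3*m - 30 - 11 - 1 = 30*b^2 + 12*b - 2*m^2 + m*(-4*b - 20) - 42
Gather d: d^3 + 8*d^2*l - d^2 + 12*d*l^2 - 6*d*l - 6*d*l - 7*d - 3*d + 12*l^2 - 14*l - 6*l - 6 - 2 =d^3 + d^2*(8*l - 1) + d*(12*l^2 - 12*l - 10) + 12*l^2 - 20*l - 8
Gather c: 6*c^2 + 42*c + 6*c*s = 6*c^2 + c*(6*s + 42)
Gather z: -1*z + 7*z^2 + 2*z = 7*z^2 + z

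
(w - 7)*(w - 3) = w^2 - 10*w + 21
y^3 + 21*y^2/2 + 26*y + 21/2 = (y + 1/2)*(y + 3)*(y + 7)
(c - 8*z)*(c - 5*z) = c^2 - 13*c*z + 40*z^2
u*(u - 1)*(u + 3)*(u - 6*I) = u^4 + 2*u^3 - 6*I*u^3 - 3*u^2 - 12*I*u^2 + 18*I*u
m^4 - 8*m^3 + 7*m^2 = m^2*(m - 7)*(m - 1)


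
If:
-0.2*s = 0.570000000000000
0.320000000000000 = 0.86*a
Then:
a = 0.37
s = -2.85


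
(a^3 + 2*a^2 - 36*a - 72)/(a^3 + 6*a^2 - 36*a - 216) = (a + 2)/(a + 6)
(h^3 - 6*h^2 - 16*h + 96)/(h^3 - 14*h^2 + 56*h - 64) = (h^2 - 2*h - 24)/(h^2 - 10*h + 16)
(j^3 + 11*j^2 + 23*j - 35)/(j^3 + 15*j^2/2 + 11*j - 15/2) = 2*(j^2 + 6*j - 7)/(2*j^2 + 5*j - 3)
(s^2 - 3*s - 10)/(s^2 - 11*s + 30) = (s + 2)/(s - 6)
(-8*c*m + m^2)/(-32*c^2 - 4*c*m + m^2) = m/(4*c + m)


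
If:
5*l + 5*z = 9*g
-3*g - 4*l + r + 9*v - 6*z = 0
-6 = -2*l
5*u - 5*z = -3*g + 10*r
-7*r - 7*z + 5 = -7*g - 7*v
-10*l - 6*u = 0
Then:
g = -1310/441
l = 3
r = 115/147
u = -5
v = -2341/441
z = -409/49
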